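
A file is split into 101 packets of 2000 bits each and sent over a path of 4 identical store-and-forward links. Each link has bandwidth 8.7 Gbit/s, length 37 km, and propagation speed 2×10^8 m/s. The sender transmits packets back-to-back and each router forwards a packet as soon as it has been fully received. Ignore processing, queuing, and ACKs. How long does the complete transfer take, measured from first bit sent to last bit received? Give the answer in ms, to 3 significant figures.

0.764 ms

Per-hop transmission t_tx = L/R = 2000/8700000000 = 0.000229885 ms.
Per-hop propagation t_prop = 37000/200000000 = 0.185 ms.
Pipeline fill: first packet needs 4·t_tx to clear all hops; remaining 100 packets each add one t_tx.
Total = (4+101-1)·t_tx + 4·t_prop = 104·0.000229885 + 4·0.185 = 0.764 ms.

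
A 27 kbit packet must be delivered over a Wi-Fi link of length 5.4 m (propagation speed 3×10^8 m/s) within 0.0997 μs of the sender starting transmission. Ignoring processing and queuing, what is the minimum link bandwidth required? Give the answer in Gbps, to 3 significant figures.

330 Gbps

Propagation delay = 5.4 / 300000000 = 0.018 μs.
Transmission budget = 0.0997 − 0.018 = 0.0817 μs.
R ≥ L / t_tx = 27000 bits / 8.17e-08 s = 330 Gbps.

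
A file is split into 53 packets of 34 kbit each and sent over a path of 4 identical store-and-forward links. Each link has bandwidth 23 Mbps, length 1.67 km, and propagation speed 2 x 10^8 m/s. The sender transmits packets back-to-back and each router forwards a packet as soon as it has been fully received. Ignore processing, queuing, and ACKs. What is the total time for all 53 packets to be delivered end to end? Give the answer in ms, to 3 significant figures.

Per-hop transmission t_tx = L/R = 34000/23000000 = 1.47826 ms.
Per-hop propagation t_prop = 1670/200000000 = 0.00835 ms.
Pipeline fill: first packet needs 4·t_tx to clear all hops; remaining 52 packets each add one t_tx.
Total = (4+53-1)·t_tx + 4·t_prop = 56·1.47826 + 4·0.00835 = 82.8 ms.

82.8 ms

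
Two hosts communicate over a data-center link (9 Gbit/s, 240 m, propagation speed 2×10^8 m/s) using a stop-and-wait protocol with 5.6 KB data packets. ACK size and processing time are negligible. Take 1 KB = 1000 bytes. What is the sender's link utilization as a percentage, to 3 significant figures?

67.5 %

t_tx = L/R = 44800/9000000000 = 4.97778e-06 s.
t_prop = 240/200000000 = 1.2e-06 s; RTT = 2.4e-06 s.
Cycle = t_tx + RTT = 7.37778e-06 s.
Utilization = t_tx / cycle = 4.97778e-06/7.37778e-06 = 67.5 %.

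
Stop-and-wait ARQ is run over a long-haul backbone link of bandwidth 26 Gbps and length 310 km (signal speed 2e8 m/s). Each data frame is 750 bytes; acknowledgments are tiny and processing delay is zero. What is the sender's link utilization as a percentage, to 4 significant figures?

t_tx = L/R = 6000/26000000000 = 2.30769e-07 s.
t_prop = 310000/200000000 = 0.00155 s; RTT = 0.0031 s.
Cycle = t_tx + RTT = 0.00310023 s.
Utilization = t_tx / cycle = 2.30769e-07/0.00310023 = 0.007444 %.

0.007444 %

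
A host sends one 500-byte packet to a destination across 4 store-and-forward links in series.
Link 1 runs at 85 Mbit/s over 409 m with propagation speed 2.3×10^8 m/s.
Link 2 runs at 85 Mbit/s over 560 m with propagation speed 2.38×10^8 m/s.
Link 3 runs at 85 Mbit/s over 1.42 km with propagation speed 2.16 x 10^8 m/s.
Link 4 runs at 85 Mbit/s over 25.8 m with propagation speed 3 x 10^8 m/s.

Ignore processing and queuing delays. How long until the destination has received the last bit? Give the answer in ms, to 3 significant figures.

0.199 ms

L = 500 × 8 = 4000 bits.
Transmission delay per hop = L/R = 4000/85000000 = 0.0470588 ms; 4 hops → 0.188235 ms.
Propagation delays (d/s per hop): 0.00177826, 0.00235294, 0.00657407, 8.6e-05 ms; sum = 0.0107913 ms.
End-to-end = 0.199 ms.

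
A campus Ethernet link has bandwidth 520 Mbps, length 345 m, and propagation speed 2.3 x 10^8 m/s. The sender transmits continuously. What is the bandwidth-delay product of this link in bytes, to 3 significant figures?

Propagation delay = 345 / 2.3e+08 = 1.5e-06 s.
BDP = R × t_prop = 520000000 × 1.5e-06 = 780 bits.
In bytes: 780/8 = 97.5 bytes.

97.5 bytes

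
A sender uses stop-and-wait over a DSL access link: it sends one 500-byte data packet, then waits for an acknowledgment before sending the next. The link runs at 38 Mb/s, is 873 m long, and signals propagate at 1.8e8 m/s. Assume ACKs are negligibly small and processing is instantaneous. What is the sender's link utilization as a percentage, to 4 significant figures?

t_tx = L/R = 4000/38000000 = 0.000105263 s.
t_prop = 873/180000000 = 4.85e-06 s; RTT = 9.7e-06 s.
Cycle = t_tx + RTT = 0.000114963 s.
Utilization = t_tx / cycle = 0.000105263/0.000114963 = 91.56 %.

91.56 %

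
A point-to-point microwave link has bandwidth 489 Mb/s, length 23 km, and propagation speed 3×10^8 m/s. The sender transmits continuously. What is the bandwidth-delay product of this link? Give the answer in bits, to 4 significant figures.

Propagation delay = 23000 / 300000000 = 7.66667e-05 s.
BDP = R × t_prop = 489000000 × 7.66667e-05 = 37490 bits.

37490 bits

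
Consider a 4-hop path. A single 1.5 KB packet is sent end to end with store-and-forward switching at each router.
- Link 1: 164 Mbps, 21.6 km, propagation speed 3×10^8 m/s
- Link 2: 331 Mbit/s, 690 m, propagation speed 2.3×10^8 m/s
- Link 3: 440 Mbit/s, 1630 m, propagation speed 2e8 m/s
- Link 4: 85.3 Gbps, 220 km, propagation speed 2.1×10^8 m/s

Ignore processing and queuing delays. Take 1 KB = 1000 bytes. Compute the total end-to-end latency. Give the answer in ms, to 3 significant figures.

1.27 ms

L = 12000 bits.
Transmission delays (L/R per hop): 0.0731707, 0.0362538, 0.0272727, 0.00014068 ms; sum = 0.136838 ms.
Propagation delays (d/s per hop): 0.072, 0.003, 0.00815, 1.04762 ms; sum = 1.13077 ms.
End-to-end = 1.27 ms.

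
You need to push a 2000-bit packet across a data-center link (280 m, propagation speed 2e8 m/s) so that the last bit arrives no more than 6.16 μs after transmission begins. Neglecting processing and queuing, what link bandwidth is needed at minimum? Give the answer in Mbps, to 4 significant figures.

420.2 Mbps

Propagation delay = 280 / 200000000 = 1.4 μs.
Transmission budget = 6.16 − 1.4 = 4.76 μs.
R ≥ L / t_tx = 2000 bits / 4.76e-06 s = 420.2 Mbps.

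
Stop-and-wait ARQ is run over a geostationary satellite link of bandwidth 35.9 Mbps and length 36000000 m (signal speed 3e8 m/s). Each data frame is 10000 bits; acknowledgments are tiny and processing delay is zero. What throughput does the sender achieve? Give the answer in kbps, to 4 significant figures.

41.62 kbps

t_tx = L/R = 10000/35900000 = 0.000278552 s.
t_prop = 36000000/300000000 = 0.12 s; RTT = 0.24 s.
Cycle = t_tx + RTT = 0.240279 s.
Throughput = L / cycle = 10000 / 0.240279 = 41.62 kbps.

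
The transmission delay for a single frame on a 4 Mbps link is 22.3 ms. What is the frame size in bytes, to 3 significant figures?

11200 bytes

L = R × t_tx = 4000000 b/s × 0.0223 s = 89200 bits.
In bytes: 89200 / 8 = 11200 bytes.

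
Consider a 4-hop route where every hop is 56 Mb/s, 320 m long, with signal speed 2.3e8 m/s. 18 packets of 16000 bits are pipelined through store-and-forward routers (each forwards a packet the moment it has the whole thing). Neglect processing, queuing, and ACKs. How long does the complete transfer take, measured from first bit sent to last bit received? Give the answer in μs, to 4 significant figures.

6006 μs

Per-hop transmission t_tx = L/R = 16000/56000000 = 285.714 μs.
Per-hop propagation t_prop = 320/2.3e+08 = 1.3913 μs.
Pipeline fill: first packet needs 4·t_tx to clear all hops; remaining 17 packets each add one t_tx.
Total = (4+18-1)·t_tx + 4·t_prop = 21·285.714 + 4·1.3913 = 6006 μs.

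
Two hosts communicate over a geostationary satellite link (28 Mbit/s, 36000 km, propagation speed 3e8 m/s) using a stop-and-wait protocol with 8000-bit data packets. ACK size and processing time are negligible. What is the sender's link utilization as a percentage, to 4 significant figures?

0.1189 %

t_tx = L/R = 8000/28000000 = 0.000285714 s.
t_prop = 36000000/300000000 = 0.12 s; RTT = 0.24 s.
Cycle = t_tx + RTT = 0.240286 s.
Utilization = t_tx / cycle = 0.000285714/0.240286 = 0.1189 %.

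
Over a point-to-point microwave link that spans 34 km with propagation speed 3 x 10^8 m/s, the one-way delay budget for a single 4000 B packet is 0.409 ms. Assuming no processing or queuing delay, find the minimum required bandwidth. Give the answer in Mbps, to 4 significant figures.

L = 32000 bits.
Propagation delay = 34000 / 300000000 = 0.113333 ms.
Transmission budget = 0.409 − 0.113333 = 0.295667 ms.
R ≥ L / t_tx = 32000 bits / 0.000295667 s = 108.2 Mbps.

108.2 Mbps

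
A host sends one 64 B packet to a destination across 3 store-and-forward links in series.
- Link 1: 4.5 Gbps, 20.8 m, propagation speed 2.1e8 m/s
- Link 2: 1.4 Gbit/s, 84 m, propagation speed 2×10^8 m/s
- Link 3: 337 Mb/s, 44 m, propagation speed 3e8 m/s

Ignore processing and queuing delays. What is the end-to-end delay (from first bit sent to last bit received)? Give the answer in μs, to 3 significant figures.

2.66 μs

L = 64 × 8 = 512 bits.
Transmission delays (L/R per hop): 0.113778, 0.365714, 1.51929 μs; sum = 1.99878 μs.
Propagation delays (d/s per hop): 0.0990476, 0.42, 0.146667 μs; sum = 0.665714 μs.
End-to-end = 2.66 μs.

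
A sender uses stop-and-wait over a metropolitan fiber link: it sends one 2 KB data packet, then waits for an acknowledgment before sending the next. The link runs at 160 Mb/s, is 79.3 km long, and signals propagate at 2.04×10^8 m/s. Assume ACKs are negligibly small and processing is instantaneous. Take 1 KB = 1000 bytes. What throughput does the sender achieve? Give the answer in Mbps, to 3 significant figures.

t_tx = L/R = 16000/160000000 = 0.0001 s.
t_prop = 79300/204000000 = 0.000388725 s; RTT = 0.000777451 s.
Cycle = t_tx + RTT = 0.000877451 s.
Throughput = L / cycle = 16000 / 0.000877451 = 18.2 Mbps.

18.2 Mbps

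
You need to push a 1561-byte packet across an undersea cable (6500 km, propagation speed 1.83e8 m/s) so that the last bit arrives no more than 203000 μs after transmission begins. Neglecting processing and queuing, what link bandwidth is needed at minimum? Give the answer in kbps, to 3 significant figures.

L = 12488 bits.
Propagation delay = 6500000 / 183000000 = 35519.1 μs.
Transmission budget = 203000 − 35519.1 = 167481 μs.
R ≥ L / t_tx = 12488 bits / 0.167481 s = 74.6 kbps.

74.6 kbps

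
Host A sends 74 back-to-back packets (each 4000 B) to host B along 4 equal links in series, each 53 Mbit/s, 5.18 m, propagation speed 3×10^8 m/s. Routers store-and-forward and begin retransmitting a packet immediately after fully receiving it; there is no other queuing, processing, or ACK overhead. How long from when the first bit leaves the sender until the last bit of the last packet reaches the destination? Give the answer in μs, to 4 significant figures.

46490 μs

Per-hop transmission t_tx = L/R = 32000/53000000 = 603.774 μs.
Per-hop propagation t_prop = 5.18/300000000 = 0.0172667 μs.
Pipeline fill: first packet needs 4·t_tx to clear all hops; remaining 73 packets each add one t_tx.
Total = (4+74-1)·t_tx + 4·t_prop = 77·603.774 + 4·0.0172667 = 46490 μs.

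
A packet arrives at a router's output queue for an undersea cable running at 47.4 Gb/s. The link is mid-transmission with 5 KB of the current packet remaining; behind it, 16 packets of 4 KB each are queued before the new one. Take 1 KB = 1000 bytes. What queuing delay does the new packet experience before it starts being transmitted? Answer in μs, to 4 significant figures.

11.65 μs

Each queued packet: L/R = 32000/47400000000 = 0.675105 μs.
16 queued → 10.8017 μs.
Plus remaining 40000 bits of current packet: 0.843882 μs.
Queuing delay = 11.65 μs.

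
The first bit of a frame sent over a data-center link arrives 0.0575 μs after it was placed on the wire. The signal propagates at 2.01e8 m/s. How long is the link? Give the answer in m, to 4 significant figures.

11.56 m

d = s × t_prop = 2.01e+08 × 5.75e-08 = 11.56 m.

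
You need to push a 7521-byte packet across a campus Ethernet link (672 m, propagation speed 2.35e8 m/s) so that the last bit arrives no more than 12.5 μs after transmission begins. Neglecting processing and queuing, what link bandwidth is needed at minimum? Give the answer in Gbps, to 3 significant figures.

L = 60168 bits.
Propagation delay = 672 / 235000000 = 2.85957 μs.
Transmission budget = 12.5 − 2.85957 = 9.64043 μs.
R ≥ L / t_tx = 60168 bits / 9.64043e-06 s = 6.24 Gbps.

6.24 Gbps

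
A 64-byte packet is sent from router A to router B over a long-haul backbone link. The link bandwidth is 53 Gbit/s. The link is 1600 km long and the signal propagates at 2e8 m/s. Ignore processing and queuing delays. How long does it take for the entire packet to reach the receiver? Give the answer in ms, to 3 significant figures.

8.00 ms

L = 64 × 8 = 512 bits.
Transmission delay = L/R = 512 / 53000000000 = 9.66038e-06 ms.
Propagation delay = d/s = 1600000 m / 200000000 m/s = 8 ms.
Total = 8.00 ms.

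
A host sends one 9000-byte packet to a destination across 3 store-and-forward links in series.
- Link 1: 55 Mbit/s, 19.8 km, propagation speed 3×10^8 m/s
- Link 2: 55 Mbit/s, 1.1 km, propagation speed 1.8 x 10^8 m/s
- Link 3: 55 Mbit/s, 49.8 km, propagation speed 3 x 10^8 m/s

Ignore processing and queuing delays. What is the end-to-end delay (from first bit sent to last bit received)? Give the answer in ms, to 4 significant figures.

4.165 ms

L = 9000 × 8 = 72000 bits.
Transmission delay per hop = L/R = 72000/55000000 = 1.30909 ms; 3 hops → 3.92727 ms.
Propagation delays (d/s per hop): 0.066, 0.00611111, 0.166 ms; sum = 0.238111 ms.
End-to-end = 4.165 ms.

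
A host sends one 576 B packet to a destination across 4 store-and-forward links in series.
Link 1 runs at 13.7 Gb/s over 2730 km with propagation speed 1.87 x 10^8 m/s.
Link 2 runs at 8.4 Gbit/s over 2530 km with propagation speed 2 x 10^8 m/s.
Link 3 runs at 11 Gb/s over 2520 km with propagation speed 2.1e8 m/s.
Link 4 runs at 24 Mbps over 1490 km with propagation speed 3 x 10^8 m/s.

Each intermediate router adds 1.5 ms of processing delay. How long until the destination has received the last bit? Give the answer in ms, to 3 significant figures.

48.9 ms

L = 576 × 8 = 4608 bits.
Transmission delays (L/R per hop): 0.00033635, 0.000548571, 0.000418909, 0.192 ms; sum = 0.193304 ms.
Propagation delays (d/s per hop): 14.5989, 12.65, 12, 4.96667 ms; sum = 44.2156 ms.
Processing at 3 router(s): 3 × 1.5 ms = 4.5 ms.
End-to-end = 48.9 ms.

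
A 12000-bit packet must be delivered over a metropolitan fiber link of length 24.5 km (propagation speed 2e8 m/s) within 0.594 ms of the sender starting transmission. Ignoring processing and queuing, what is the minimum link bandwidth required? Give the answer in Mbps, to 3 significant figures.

25.5 Mbps

Propagation delay = 24500 / 200000000 = 0.1225 ms.
Transmission budget = 0.594 − 0.1225 = 0.4715 ms.
R ≥ L / t_tx = 12000 bits / 0.0004715 s = 25.5 Mbps.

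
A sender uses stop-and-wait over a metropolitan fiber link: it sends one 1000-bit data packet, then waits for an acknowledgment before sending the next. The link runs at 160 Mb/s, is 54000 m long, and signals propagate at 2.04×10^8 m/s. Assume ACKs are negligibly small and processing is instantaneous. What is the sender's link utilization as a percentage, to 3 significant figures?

1.17 %

t_tx = L/R = 1000/160000000 = 6.25e-06 s.
t_prop = 54000/204000000 = 0.000264706 s; RTT = 0.000529412 s.
Cycle = t_tx + RTT = 0.000535662 s.
Utilization = t_tx / cycle = 6.25e-06/0.000535662 = 1.17 %.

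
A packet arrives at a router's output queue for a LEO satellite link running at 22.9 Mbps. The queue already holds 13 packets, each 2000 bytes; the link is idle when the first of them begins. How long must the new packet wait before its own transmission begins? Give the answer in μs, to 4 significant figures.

9083 μs

Each queued packet: L/R = 16000/22900000 = 698.69 μs.
13 queued → 9082.97 μs.
Queuing delay = 9083 μs.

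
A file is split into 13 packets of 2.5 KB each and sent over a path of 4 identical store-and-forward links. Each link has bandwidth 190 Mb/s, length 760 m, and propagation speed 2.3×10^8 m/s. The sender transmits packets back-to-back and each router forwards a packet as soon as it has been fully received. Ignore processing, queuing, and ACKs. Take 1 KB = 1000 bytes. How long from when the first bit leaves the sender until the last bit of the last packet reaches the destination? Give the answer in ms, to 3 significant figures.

1.70 ms

Per-hop transmission t_tx = L/R = 20000/190000000 = 0.105263 ms.
Per-hop propagation t_prop = 760/2.3e+08 = 0.00330435 ms.
Pipeline fill: first packet needs 4·t_tx to clear all hops; remaining 12 packets each add one t_tx.
Total = (4+13-1)·t_tx + 4·t_prop = 16·0.105263 + 4·0.00330435 = 1.70 ms.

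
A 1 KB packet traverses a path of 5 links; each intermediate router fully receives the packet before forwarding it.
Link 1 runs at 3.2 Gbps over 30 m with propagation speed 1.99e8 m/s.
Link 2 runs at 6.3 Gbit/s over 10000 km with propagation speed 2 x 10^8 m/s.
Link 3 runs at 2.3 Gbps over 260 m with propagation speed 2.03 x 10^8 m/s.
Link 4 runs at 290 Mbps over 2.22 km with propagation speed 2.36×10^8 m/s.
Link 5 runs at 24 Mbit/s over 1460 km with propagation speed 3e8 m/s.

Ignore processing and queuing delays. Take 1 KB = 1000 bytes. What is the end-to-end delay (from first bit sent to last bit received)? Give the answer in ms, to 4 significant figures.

L = 8000 bits.
Transmission delays (L/R per hop): 0.0025, 0.00126984, 0.00347826, 0.0275862, 0.333333 ms; sum = 0.368168 ms.
Propagation delays (d/s per hop): 0.000150754, 50, 0.00128079, 0.00940678, 4.86667 ms; sum = 54.8775 ms.
End-to-end = 55.25 ms.

55.25 ms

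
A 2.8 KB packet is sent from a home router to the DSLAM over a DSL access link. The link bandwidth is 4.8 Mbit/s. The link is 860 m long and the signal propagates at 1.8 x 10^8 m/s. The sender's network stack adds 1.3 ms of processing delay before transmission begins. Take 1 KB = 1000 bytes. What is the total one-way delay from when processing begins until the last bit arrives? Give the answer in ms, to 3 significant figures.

5.97 ms

L = 22400 bits.
Transmission delay = L/R = 22400 / 4800000 = 4.66667 ms.
Propagation delay = d/s = 860 m / 180000000 m/s = 0.00477778 ms.
Plus processing delay 1.3 ms = 1.3 ms.
Total = 5.97 ms.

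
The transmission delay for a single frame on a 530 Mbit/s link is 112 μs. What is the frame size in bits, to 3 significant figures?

59400 bits

L = R × t_tx = 530000000 b/s × 0.000112 s = 59360 bits.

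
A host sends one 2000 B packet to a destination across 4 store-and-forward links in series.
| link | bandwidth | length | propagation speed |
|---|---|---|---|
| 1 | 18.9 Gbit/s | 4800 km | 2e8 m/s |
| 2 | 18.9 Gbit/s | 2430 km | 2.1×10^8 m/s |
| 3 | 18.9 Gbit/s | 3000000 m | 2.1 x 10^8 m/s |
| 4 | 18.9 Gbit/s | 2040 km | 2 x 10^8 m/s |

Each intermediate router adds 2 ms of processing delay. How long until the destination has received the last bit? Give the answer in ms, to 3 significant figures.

66.1 ms

L = 2000 × 8 = 16000 bits.
Transmission delay per hop = L/R = 16000/18900000000 = 0.000846561 ms; 4 hops → 0.00338624 ms.
Propagation delays (d/s per hop): 24, 11.5714, 14.2857, 10.2 ms; sum = 60.0571 ms.
Processing at 3 router(s): 3 × 2 ms = 6 ms.
End-to-end = 66.1 ms.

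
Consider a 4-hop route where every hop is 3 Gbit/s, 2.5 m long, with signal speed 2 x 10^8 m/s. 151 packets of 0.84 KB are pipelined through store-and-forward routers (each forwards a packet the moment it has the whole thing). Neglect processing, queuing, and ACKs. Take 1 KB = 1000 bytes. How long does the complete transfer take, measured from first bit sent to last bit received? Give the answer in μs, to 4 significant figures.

Per-hop transmission t_tx = L/R = 6720/3000000000 = 2.24 μs.
Per-hop propagation t_prop = 2.5/200000000 = 0.0125 μs.
Pipeline fill: first packet needs 4·t_tx to clear all hops; remaining 150 packets each add one t_tx.
Total = (4+151-1)·t_tx + 4·t_prop = 154·2.24 + 4·0.0125 = 345.0 μs.

345.0 μs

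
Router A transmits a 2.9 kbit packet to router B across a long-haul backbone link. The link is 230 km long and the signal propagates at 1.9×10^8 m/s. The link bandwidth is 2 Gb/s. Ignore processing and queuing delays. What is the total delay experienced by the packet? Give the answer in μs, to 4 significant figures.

1212 μs

L = 2900 bits.
Transmission delay = L/R = 2900 / 2000000000 = 1.45 μs.
Propagation delay = d/s = 230000 m / 190000000 m/s = 1210.53 μs.
Total = 1212 μs.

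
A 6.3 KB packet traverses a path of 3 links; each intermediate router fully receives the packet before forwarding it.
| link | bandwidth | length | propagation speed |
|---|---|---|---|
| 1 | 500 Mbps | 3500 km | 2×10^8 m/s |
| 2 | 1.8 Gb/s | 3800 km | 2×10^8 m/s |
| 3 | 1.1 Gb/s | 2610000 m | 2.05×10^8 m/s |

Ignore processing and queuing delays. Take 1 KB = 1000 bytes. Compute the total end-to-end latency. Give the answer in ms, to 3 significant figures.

49.4 ms

L = 50400 bits.
Transmission delays (L/R per hop): 0.1008, 0.028, 0.0458182 ms; sum = 0.174618 ms.
Propagation delays (d/s per hop): 17.5, 19, 12.7317 ms; sum = 49.2317 ms.
End-to-end = 49.4 ms.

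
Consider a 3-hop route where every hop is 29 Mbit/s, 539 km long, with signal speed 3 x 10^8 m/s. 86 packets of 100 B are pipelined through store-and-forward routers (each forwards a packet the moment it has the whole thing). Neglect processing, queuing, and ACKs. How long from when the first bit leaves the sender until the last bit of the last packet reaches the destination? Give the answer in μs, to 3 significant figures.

7820 μs

Per-hop transmission t_tx = L/R = 800/29000000 = 27.5862 μs.
Per-hop propagation t_prop = 539000/300000000 = 1796.67 μs.
Pipeline fill: first packet needs 3·t_tx to clear all hops; remaining 85 packets each add one t_tx.
Total = (3+86-1)·t_tx + 3·t_prop = 88·27.5862 + 3·1796.67 = 7820 μs.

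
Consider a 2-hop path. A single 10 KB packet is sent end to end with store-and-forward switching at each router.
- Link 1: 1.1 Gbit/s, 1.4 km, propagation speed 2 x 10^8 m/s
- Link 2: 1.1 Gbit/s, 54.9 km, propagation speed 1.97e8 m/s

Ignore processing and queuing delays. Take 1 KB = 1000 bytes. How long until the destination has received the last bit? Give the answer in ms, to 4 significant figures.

L = 80000 bits.
Transmission delay per hop = L/R = 80000/1100000000 = 0.0727273 ms; 2 hops → 0.145455 ms.
Propagation delays (d/s per hop): 0.007, 0.27868 ms; sum = 0.28568 ms.
End-to-end = 0.4311 ms.

0.4311 ms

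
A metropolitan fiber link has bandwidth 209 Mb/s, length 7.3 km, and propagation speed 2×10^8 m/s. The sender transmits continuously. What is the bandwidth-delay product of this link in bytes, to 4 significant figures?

Propagation delay = 7300 / 200000000 = 3.65e-05 s.
BDP = R × t_prop = 209000000 × 3.65e-05 = 7628.5 bits.
In bytes: 7628.5/8 = 953.6 bytes.

953.6 bytes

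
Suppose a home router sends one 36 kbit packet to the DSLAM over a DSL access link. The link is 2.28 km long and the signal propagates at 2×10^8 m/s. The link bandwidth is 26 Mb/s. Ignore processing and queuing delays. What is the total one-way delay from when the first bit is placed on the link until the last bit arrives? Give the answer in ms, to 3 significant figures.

1.40 ms

L = 36000 bits.
Transmission delay = L/R = 36000 / 26000000 = 1.38462 ms.
Propagation delay = d/s = 2280 m / 200000000 m/s = 0.0114 ms.
Total = 1.40 ms.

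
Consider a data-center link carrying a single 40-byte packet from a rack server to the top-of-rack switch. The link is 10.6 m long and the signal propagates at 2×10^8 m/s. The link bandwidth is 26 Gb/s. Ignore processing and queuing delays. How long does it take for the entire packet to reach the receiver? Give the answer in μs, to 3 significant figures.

0.0653 μs

L = 40 × 8 = 320 bits.
Transmission delay = L/R = 320 / 26000000000 = 0.0123077 μs.
Propagation delay = d/s = 10.6 m / 200000000 m/s = 0.053 μs.
Total = 0.0653 μs.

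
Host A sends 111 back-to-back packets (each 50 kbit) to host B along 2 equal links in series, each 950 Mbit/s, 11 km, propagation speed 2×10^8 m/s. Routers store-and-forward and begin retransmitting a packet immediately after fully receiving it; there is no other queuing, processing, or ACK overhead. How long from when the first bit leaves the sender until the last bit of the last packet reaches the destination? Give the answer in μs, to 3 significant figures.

Per-hop transmission t_tx = L/R = 50000/950000000 = 52.6316 μs.
Per-hop propagation t_prop = 11000/200000000 = 55 μs.
Pipeline fill: first packet needs 2·t_tx to clear all hops; remaining 110 packets each add one t_tx.
Total = (2+111-1)·t_tx + 2·t_prop = 112·52.6316 + 2·55 = 6000 μs.

6000 μs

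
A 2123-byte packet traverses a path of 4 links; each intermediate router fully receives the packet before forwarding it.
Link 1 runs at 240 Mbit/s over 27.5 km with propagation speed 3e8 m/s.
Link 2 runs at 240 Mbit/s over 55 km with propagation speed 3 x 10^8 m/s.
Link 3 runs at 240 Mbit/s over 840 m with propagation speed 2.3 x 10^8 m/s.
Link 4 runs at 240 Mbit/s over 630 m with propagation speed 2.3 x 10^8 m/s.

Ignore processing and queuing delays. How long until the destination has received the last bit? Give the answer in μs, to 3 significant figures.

L = 2123 × 8 = 16984 bits.
Transmission delay per hop = L/R = 16984/240000000 = 70.7667 μs; 4 hops → 283.067 μs.
Propagation delays (d/s per hop): 91.6667, 183.333, 3.65217, 2.73913 μs; sum = 281.391 μs.
End-to-end = 564 μs.

564 μs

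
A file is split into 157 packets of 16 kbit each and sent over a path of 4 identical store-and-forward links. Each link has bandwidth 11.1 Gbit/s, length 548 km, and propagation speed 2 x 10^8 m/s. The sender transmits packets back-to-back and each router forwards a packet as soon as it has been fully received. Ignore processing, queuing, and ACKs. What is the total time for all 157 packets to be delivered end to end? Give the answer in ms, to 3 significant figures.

Per-hop transmission t_tx = L/R = 16000/11100000000 = 0.00144144 ms.
Per-hop propagation t_prop = 548000/200000000 = 2.74 ms.
Pipeline fill: first packet needs 4·t_tx to clear all hops; remaining 156 packets each add one t_tx.
Total = (4+157-1)·t_tx + 4·t_prop = 160·0.00144144 + 4·2.74 = 11.2 ms.

11.2 ms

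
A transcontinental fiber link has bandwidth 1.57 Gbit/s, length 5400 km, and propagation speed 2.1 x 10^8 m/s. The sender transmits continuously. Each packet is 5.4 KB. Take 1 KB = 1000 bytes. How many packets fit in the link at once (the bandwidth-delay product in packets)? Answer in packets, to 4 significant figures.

Propagation delay = 5400000 / 210000000 = 0.0257143 s.
BDP = R × t_prop = 1570000000 × 0.0257143 = 40371400 bits.
In packets of 43200 bits: 934.5 packets.

934.5 packets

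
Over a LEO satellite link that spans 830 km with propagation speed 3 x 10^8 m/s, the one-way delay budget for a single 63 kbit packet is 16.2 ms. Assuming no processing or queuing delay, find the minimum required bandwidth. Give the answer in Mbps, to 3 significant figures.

4.69 Mbps

Propagation delay = 830000 / 300000000 = 2.76667 ms.
Transmission budget = 16.2 − 2.76667 = 13.4333 ms.
R ≥ L / t_tx = 63000 bits / 0.0134333 s = 4.69 Mbps.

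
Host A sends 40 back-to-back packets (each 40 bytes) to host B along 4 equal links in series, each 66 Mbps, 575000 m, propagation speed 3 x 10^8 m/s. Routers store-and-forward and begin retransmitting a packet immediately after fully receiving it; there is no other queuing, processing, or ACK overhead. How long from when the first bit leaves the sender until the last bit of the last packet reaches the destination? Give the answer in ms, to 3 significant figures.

7.88 ms

Per-hop transmission t_tx = L/R = 320/66000000 = 0.00484848 ms.
Per-hop propagation t_prop = 575000/300000000 = 1.91667 ms.
Pipeline fill: first packet needs 4·t_tx to clear all hops; remaining 39 packets each add one t_tx.
Total = (4+40-1)·t_tx + 4·t_prop = 43·0.00484848 + 4·1.91667 = 7.88 ms.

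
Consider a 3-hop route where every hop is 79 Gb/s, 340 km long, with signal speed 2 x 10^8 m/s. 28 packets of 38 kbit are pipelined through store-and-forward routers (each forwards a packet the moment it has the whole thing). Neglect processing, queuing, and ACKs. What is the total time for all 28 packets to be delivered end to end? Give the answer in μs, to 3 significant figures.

5110 μs

Per-hop transmission t_tx = L/R = 38000/79000000000 = 0.481013 μs.
Per-hop propagation t_prop = 340000/200000000 = 1700 μs.
Pipeline fill: first packet needs 3·t_tx to clear all hops; remaining 27 packets each add one t_tx.
Total = (3+28-1)·t_tx + 3·t_prop = 30·0.481013 + 3·1700 = 5110 μs.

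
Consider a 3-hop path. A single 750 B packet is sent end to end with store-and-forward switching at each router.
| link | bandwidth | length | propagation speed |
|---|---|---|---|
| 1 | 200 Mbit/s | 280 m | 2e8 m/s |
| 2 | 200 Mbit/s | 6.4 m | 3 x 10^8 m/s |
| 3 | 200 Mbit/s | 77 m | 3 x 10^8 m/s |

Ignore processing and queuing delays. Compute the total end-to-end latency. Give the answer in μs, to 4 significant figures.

91.68 μs

L = 750 × 8 = 6000 bits.
Transmission delay per hop = L/R = 6000/200000000 = 30 μs; 3 hops → 90 μs.
Propagation delays (d/s per hop): 1.4, 0.0213333, 0.256667 μs; sum = 1.678 μs.
End-to-end = 91.68 μs.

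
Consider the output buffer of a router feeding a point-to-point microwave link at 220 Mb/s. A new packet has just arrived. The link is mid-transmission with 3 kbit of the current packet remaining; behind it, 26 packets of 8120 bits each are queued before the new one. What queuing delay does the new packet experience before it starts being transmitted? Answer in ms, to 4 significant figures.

Each queued packet: L/R = 8120/220000000 = 0.0369091 ms.
26 queued → 0.959636 ms.
Plus remaining 3000 bits of current packet: 0.0136364 ms.
Queuing delay = 0.9733 ms.

0.9733 ms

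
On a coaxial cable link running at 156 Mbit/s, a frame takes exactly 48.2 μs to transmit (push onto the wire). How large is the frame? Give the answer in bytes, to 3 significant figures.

940 bytes

L = R × t_tx = 156000000 b/s × 4.82e-05 s = 7519.2 bits.
In bytes: 7519.2 / 8 = 940 bytes.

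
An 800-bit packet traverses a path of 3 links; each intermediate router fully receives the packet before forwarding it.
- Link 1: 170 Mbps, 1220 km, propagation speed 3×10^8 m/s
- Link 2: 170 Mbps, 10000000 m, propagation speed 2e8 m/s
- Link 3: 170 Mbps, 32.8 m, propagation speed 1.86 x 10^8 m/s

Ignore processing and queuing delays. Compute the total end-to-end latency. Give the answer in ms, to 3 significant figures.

Transmission delay per hop = L/R = 800/170000000 = 0.00470588 ms; 3 hops → 0.0141176 ms.
Propagation delays (d/s per hop): 4.06667, 50, 0.000176344 ms; sum = 54.0668 ms.
End-to-end = 54.1 ms.

54.1 ms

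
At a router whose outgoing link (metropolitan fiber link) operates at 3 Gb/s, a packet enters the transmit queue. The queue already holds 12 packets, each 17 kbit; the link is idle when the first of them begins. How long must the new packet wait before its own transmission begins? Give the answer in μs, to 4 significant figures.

68.00 μs

Each queued packet: L/R = 17000/3000000000 = 5.66667 μs.
12 queued → 68 μs.
Queuing delay = 68.00 μs.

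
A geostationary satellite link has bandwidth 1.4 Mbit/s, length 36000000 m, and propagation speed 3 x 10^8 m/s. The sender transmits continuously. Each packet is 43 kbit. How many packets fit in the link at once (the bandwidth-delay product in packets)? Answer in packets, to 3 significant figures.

Propagation delay = 36000000 / 300000000 = 0.12 s.
BDP = R × t_prop = 1400000 × 0.12 = 168000 bits.
In packets of 43000 bits: 3.91 packets.

3.91 packets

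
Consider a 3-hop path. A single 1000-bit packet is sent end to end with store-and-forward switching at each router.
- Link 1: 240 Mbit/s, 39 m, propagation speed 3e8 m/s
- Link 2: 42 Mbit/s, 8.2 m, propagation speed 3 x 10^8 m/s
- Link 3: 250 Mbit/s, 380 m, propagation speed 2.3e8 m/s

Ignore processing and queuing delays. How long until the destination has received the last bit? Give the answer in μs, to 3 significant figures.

33.8 μs

Transmission delays (L/R per hop): 4.16667, 23.8095, 4 μs; sum = 31.9762 μs.
Propagation delays (d/s per hop): 0.13, 0.0273333, 1.65217 μs; sum = 1.80951 μs.
End-to-end = 33.8 μs.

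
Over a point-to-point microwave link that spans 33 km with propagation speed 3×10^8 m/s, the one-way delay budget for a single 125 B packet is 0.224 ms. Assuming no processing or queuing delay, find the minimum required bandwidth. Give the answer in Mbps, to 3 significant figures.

8.77 Mbps

L = 1000 bits.
Propagation delay = 33000 / 300000000 = 0.11 ms.
Transmission budget = 0.224 − 0.11 = 0.114 ms.
R ≥ L / t_tx = 1000 bits / 0.000114 s = 8.77 Mbps.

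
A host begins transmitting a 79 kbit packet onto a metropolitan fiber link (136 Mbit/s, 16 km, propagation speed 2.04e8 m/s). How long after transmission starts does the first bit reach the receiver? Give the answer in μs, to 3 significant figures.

78.4 μs

First bit experiences only propagation delay: d/s = 16000/204000000 = 78.4 μs.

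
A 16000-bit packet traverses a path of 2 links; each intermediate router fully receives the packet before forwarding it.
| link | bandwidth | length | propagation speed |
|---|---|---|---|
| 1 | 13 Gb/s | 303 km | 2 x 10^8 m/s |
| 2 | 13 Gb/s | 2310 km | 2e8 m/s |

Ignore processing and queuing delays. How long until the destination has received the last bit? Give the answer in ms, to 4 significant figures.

13.07 ms

Transmission delay per hop = L/R = 16000/13000000000 = 0.00123077 ms; 2 hops → 0.00246154 ms.
Propagation delays (d/s per hop): 1.515, 11.55 ms; sum = 13.065 ms.
End-to-end = 13.07 ms.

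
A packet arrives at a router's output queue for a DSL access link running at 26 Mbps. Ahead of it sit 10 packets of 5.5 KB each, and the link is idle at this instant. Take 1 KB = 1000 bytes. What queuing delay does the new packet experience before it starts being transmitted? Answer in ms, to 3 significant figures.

Each queued packet: L/R = 44000/26000000 = 1.69231 ms.
10 queued → 16.9231 ms.
Queuing delay = 16.9 ms.

16.9 ms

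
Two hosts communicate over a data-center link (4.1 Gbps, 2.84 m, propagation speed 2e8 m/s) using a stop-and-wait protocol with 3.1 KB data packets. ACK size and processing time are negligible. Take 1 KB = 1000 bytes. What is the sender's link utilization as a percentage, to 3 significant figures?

t_tx = L/R = 24800/4.1e+09 = 6.04878e-06 s.
t_prop = 2.84/200000000 = 1.42e-08 s; RTT = 2.84e-08 s.
Cycle = t_tx + RTT = 6.07718e-06 s.
Utilization = t_tx / cycle = 6.04878e-06/6.07718e-06 = 99.5 %.

99.5 %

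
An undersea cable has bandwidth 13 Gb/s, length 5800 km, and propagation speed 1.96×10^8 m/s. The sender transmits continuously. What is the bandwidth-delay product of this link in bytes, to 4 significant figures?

Propagation delay = 5800000 / 196000000 = 0.0295918 s.
BDP = R × t_prop = 13000000000 × 0.0295918 = 384694000 bits.
In bytes: 384694000/8 = 48090000 bytes.

48090000 bytes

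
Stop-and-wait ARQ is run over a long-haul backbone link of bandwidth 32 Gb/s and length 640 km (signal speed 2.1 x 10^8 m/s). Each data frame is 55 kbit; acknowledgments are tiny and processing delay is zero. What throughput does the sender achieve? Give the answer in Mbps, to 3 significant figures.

t_tx = L/R = 55000/32000000000 = 1.71875e-06 s.
t_prop = 640000/210000000 = 0.00304762 s; RTT = 0.00609524 s.
Cycle = t_tx + RTT = 0.00609696 s.
Throughput = L / cycle = 55000 / 0.00609696 = 9.02 Mbps.

9.02 Mbps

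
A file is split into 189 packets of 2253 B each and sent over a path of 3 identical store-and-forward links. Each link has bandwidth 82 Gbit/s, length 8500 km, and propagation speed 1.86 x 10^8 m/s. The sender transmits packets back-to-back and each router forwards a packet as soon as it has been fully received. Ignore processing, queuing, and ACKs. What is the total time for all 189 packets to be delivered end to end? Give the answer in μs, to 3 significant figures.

Per-hop transmission t_tx = L/R = 18024/82000000000 = 0.219805 μs.
Per-hop propagation t_prop = 8500000/186000000 = 45698.9 μs.
Pipeline fill: first packet needs 3·t_tx to clear all hops; remaining 188 packets each add one t_tx.
Total = (3+189-1)·t_tx + 3·t_prop = 191·0.219805 + 3·45698.9 = 137000 μs.

137000 μs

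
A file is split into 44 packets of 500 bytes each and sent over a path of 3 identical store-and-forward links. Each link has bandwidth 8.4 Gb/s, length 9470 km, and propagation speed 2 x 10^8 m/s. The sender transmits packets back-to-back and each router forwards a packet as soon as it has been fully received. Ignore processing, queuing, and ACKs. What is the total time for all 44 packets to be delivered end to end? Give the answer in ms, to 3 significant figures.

142 ms

Per-hop transmission t_tx = L/R = 4000/8400000000 = 0.00047619 ms.
Per-hop propagation t_prop = 9470000/200000000 = 47.35 ms.
Pipeline fill: first packet needs 3·t_tx to clear all hops; remaining 43 packets each add one t_tx.
Total = (3+44-1)·t_tx + 3·t_prop = 46·0.00047619 + 3·47.35 = 142 ms.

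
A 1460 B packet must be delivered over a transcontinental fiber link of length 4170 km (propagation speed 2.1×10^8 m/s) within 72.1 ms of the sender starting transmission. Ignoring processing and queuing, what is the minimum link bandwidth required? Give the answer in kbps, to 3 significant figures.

L = 11680 bits.
Propagation delay = 4170000 / 210000000 = 19.8571 ms.
Transmission budget = 72.1 − 19.8571 = 52.2429 ms.
R ≥ L / t_tx = 11680 bits / 0.0522429 s = 224 kbps.

224 kbps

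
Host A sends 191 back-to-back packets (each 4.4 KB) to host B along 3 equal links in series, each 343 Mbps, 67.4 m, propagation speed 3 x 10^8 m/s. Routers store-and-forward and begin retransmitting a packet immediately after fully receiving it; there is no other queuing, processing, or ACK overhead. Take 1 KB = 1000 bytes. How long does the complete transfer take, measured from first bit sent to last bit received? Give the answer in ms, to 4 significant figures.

19.81 ms

Per-hop transmission t_tx = L/R = 35200/343000000 = 0.102624 ms.
Per-hop propagation t_prop = 67.4/300000000 = 0.000224667 ms.
Pipeline fill: first packet needs 3·t_tx to clear all hops; remaining 190 packets each add one t_tx.
Total = (3+191-1)·t_tx + 3·t_prop = 193·0.102624 + 3·0.000224667 = 19.81 ms.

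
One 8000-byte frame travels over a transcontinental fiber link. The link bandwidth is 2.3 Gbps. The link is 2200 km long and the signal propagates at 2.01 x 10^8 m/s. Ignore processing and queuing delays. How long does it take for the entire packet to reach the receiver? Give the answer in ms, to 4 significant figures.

10.97 ms

L = 8000 × 8 = 64000 bits.
Transmission delay = L/R = 64000 / 2300000000 = 0.0278261 ms.
Propagation delay = d/s = 2200000 m / 2.01e+08 m/s = 10.9453 ms.
Total = 10.97 ms.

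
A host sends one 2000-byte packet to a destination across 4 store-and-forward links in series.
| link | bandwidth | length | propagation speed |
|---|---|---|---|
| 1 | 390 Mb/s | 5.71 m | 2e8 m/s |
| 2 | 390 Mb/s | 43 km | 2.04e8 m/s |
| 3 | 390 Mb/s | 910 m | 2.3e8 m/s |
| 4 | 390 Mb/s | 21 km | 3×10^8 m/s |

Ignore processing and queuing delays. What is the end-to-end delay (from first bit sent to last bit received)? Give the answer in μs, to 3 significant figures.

449 μs

L = 2000 × 8 = 16000 bits.
Transmission delay per hop = L/R = 16000/390000000 = 41.0256 μs; 4 hops → 164.103 μs.
Propagation delays (d/s per hop): 0.02855, 210.784, 3.95652, 70 μs; sum = 284.769 μs.
End-to-end = 449 μs.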